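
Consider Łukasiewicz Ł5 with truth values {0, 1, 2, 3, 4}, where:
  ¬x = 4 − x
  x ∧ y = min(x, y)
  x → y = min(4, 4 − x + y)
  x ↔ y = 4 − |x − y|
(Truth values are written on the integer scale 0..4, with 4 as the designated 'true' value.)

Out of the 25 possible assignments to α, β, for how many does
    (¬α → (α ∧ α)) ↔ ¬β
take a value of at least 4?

5

value 4: 5 assignments (counts)
value 3: 6 assignments
value 2: 6 assignments
value 1: 4 assignments
value 0: 4 assignments
So 5 of the 25 assignments meet the threshold.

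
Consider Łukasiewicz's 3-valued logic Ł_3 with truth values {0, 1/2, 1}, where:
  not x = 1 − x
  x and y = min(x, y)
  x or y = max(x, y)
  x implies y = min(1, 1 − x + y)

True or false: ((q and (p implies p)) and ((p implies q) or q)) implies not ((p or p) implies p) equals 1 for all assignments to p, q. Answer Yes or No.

Counterexample: take p = 0, q = 1/2.
p implies p = 0 implies 0 = 1
q and (p implies p) = 1/2 and 1 = 1/2
p implies q = 0 implies 1/2 = 1
(p implies q) or q = 1 or 1/2 = 1
(q and (p implies p)) and ((p implies q) or q) = 1/2 and 1 = 1/2
p or p = 0 or 0 = 0
(p or p) implies p = 0 implies 0 = 1
not ((p or p) implies p) = not 1 = 0
((q and (p implies p)) and ((p implies q) or q)) implies not ((p or p) implies p) = 1/2 implies 0 = 1/2
This gives 1/2 ≠ 1.

No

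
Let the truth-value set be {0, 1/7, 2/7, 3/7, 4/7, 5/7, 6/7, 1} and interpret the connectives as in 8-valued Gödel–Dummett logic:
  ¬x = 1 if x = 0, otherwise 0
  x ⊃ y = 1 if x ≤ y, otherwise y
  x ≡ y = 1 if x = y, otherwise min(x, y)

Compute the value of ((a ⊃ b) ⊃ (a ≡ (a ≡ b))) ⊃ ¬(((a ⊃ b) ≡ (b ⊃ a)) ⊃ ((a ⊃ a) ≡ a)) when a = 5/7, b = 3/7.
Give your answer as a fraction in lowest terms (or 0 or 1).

0

a ⊃ b = 5/7 ⊃ 3/7 = 3/7
a ≡ b = 5/7 ≡ 3/7 = 3/7
a ≡ (a ≡ b) = 5/7 ≡ 3/7 = 3/7
(a ⊃ b) ⊃ (a ≡ (a ≡ b)) = 3/7 ⊃ 3/7 = 1
a ⊃ b = 5/7 ⊃ 3/7 = 3/7
b ⊃ a = 3/7 ⊃ 5/7 = 1
(a ⊃ b) ≡ (b ⊃ a) = 3/7 ≡ 1 = 3/7
a ⊃ a = 5/7 ⊃ 5/7 = 1
(a ⊃ a) ≡ a = 1 ≡ 5/7 = 5/7
((a ⊃ b) ≡ (b ⊃ a)) ⊃ ((a ⊃ a) ≡ a) = 3/7 ⊃ 5/7 = 1
¬(((a ⊃ b) ≡ (b ⊃ a)) ⊃ ((a ⊃ a) ≡ a)) = ¬1 = 0
((a ⊃ b) ⊃ (a ≡ (a ≡ b))) ⊃ ¬(((a ⊃ b) ≡ (b ⊃ a)) ⊃ ((a ⊃ a) ≡ a)) = 1 ⊃ 0 = 0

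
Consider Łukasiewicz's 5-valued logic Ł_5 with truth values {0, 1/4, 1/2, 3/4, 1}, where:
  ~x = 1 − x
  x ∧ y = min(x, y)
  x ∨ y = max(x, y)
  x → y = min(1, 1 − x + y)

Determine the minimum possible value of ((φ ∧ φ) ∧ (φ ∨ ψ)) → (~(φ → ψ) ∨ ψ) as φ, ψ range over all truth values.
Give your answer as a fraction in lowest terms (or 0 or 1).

1/2

Take φ = 1, ψ = 1/2:
φ ∧ φ = 1 ∧ 1 = 1
φ ∨ ψ = 1 ∨ 1/2 = 1
(φ ∧ φ) ∧ (φ ∨ ψ) = 1 ∧ 1 = 1
φ → ψ = 1 → 1/2 = 1/2
~(φ → ψ) = ~1/2 = 1/2
~(φ → ψ) ∨ ψ = 1/2 ∨ 1/2 = 1/2
((φ ∧ φ) ∧ (φ ∨ ψ)) → (~(φ → ψ) ∨ ψ) = 1 → 1/2 = 1/2
No assignment yields a value below 1/2, so this is the minimum.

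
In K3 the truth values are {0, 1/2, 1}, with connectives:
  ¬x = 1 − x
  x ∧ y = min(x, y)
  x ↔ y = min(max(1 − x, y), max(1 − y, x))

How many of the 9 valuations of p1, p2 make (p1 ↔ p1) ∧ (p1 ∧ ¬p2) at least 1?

1

p1 = 0, p2 = 0 ↦ 0  <
p1 = 0, p2 = 1/2 ↦ 0  <
p1 = 0, p2 = 1 ↦ 0  <
p1 = 1/2, p2 = 0 ↦ 1/2  <
p1 = 1/2, p2 = 1/2 ↦ 1/2  <
p1 = 1/2, p2 = 1 ↦ 0  <
p1 = 1, p2 = 0 ↦ 1  ≥
p1 = 1, p2 = 1/2 ↦ 1/2  <
p1 = 1, p2 = 1 ↦ 0  <
So 1 of the 9 assignments meets the threshold.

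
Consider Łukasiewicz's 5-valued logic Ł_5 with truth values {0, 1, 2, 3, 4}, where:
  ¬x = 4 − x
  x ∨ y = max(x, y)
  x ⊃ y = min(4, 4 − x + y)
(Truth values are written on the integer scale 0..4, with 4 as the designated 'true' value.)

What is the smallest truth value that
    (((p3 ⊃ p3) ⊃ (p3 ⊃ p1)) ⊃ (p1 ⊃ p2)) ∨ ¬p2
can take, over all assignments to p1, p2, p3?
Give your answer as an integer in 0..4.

Take p1 = 4, p2 = 2, p3 = 0:
p3 ⊃ p3 = 0 ⊃ 0 = 4
p3 ⊃ p1 = 0 ⊃ 4 = 4
(p3 ⊃ p3) ⊃ (p3 ⊃ p1) = 4 ⊃ 4 = 4
p1 ⊃ p2 = 4 ⊃ 2 = 2
((p3 ⊃ p3) ⊃ (p3 ⊃ p1)) ⊃ (p1 ⊃ p2) = 4 ⊃ 2 = 2
¬p2 = ¬2 = 2
(((p3 ⊃ p3) ⊃ (p3 ⊃ p1)) ⊃ (p1 ⊃ p2)) ∨ ¬p2 = 2 ∨ 2 = 2
No assignment yields a value below 2, so this is the minimum.

2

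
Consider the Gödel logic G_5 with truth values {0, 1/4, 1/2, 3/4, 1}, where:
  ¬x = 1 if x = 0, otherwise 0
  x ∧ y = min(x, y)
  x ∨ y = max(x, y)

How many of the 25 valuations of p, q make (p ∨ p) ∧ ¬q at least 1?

value 1: 1 assignment (counts)
value 3/4: 1 assignment
value 1/2: 1 assignment
value 1/4: 1 assignment
value 0: 21 assignments
So 1 of the 25 assignments meets the threshold.

1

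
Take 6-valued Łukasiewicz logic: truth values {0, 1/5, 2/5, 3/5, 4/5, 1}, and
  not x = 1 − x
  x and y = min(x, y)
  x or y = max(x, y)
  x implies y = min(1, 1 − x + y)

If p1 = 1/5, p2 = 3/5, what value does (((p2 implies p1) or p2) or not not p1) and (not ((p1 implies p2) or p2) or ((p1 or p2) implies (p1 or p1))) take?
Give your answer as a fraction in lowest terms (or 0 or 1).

p2 implies p1 = 3/5 implies 1/5 = 3/5
(p2 implies p1) or p2 = 3/5 or 3/5 = 3/5
not p1 = not 1/5 = 4/5
not not p1 = not 4/5 = 1/5
((p2 implies p1) or p2) or not not p1 = 3/5 or 1/5 = 3/5
p1 implies p2 = 1/5 implies 3/5 = 1
(p1 implies p2) or p2 = 1 or 3/5 = 1
not ((p1 implies p2) or p2) = not 1 = 0
p1 or p2 = 1/5 or 3/5 = 3/5
p1 or p1 = 1/5 or 1/5 = 1/5
(p1 or p2) implies (p1 or p1) = 3/5 implies 1/5 = 3/5
not ((p1 implies p2) or p2) or ((p1 or p2) implies (p1 or p1)) = 0 or 3/5 = 3/5
(((p2 implies p1) or p2) or not not p1) and (not ((p1 implies p2) or p2) or ((p1 or p2) implies (p1 or p1))) = 3/5 and 3/5 = 3/5

3/5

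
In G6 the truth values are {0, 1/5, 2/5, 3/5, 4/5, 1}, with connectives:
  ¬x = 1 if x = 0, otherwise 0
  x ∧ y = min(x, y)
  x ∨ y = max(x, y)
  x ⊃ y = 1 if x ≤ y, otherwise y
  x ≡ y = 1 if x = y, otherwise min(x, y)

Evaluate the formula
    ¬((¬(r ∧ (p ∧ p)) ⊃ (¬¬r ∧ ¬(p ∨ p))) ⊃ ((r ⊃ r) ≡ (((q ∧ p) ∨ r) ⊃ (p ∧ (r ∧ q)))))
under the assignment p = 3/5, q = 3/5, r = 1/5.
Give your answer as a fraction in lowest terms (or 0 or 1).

0

p ∧ p = 3/5 ∧ 3/5 = 3/5
r ∧ (p ∧ p) = 1/5 ∧ 3/5 = 1/5
¬(r ∧ (p ∧ p)) = ¬1/5 = 0
¬r = ¬1/5 = 0
¬¬r = ¬0 = 1
p ∨ p = 3/5 ∨ 3/5 = 3/5
¬(p ∨ p) = ¬3/5 = 0
¬¬r ∧ ¬(p ∨ p) = 1 ∧ 0 = 0
¬(r ∧ (p ∧ p)) ⊃ (¬¬r ∧ ¬(p ∨ p)) = 0 ⊃ 0 = 1
r ⊃ r = 1/5 ⊃ 1/5 = 1
q ∧ p = 3/5 ∧ 3/5 = 3/5
(q ∧ p) ∨ r = 3/5 ∨ 1/5 = 3/5
r ∧ q = 1/5 ∧ 3/5 = 1/5
p ∧ (r ∧ q) = 3/5 ∧ 1/5 = 1/5
((q ∧ p) ∨ r) ⊃ (p ∧ (r ∧ q)) = 3/5 ⊃ 1/5 = 1/5
(r ⊃ r) ≡ (((q ∧ p) ∨ r) ⊃ (p ∧ (r ∧ q))) = 1 ≡ 1/5 = 1/5
(¬(r ∧ (p ∧ p)) ⊃ (¬¬r ∧ ¬(p ∨ p))) ⊃ ((r ⊃ r) ≡ (((q ∧ p) ∨ r) ⊃ (p ∧ (r ∧ q)))) = 1 ⊃ 1/5 = 1/5
¬((¬(r ∧ (p ∧ p)) ⊃ (¬¬r ∧ ¬(p ∨ p))) ⊃ ((r ⊃ r) ≡ (((q ∧ p) ∨ r) ⊃ (p ∧ (r ∧ q))))) = ¬1/5 = 0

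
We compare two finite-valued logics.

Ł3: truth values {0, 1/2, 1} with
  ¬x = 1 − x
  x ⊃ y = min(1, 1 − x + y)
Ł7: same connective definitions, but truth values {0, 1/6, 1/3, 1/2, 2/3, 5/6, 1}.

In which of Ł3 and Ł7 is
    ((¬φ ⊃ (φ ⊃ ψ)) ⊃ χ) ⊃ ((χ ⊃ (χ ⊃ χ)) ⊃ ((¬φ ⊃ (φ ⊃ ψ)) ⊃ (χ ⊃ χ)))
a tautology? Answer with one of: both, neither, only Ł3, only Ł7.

both

In Ł3: every assignment gives 1 — tautology.
In Ł7: every assignment gives 1 — tautology.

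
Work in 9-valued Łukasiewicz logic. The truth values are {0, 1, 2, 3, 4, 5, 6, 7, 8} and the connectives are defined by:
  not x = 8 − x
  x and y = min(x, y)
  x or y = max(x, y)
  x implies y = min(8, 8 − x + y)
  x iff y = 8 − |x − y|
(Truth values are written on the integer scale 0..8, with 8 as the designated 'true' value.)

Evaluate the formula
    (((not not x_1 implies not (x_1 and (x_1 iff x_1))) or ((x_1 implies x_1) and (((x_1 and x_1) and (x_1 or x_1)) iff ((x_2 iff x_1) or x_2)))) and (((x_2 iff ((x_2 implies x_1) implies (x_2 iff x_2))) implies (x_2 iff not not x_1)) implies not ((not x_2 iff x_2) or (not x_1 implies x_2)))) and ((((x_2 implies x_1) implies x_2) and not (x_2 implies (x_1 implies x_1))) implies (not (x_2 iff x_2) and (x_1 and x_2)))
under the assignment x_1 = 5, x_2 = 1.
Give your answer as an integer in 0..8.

2

not x_1 = not 5 = 3
not not x_1 = not 3 = 5
x_1 iff x_1 = 5 iff 5 = 8
x_1 and (x_1 iff x_1) = 5 and 8 = 5
not (x_1 and (x_1 iff x_1)) = not 5 = 3
not not x_1 implies not (x_1 and (x_1 iff x_1)) = 5 implies 3 = 6
x_1 implies x_1 = 5 implies 5 = 8
x_1 and x_1 = 5 and 5 = 5
x_1 or x_1 = 5 or 5 = 5
(x_1 and x_1) and (x_1 or x_1) = 5 and 5 = 5
x_2 iff x_1 = 1 iff 5 = 4
(x_2 iff x_1) or x_2 = 4 or 1 = 4
((x_1 and x_1) and (x_1 or x_1)) iff ((x_2 iff x_1) or x_2) = 5 iff 4 = 7
(x_1 implies x_1) and (((x_1 and x_1) and (x_1 or x_1)) iff ((x_2 iff x_1) or x_2)) = 8 and 7 = 7
(not not x_1 implies not (x_1 and (x_1 iff x_1))) or ((x_1 implies x_1) and (((x_1 and x_1) and (x_1 or x_1)) iff ((x_2 iff x_1) or x_2))) = 6 or 7 = 7
x_2 implies x_1 = 1 implies 5 = 8
x_2 iff x_2 = 1 iff 1 = 8
(x_2 implies x_1) implies (x_2 iff x_2) = 8 implies 8 = 8
x_2 iff ((x_2 implies x_1) implies (x_2 iff x_2)) = 1 iff 8 = 1
not x_1 = not 5 = 3
not not x_1 = not 3 = 5
x_2 iff not not x_1 = 1 iff 5 = 4
(x_2 iff ((x_2 implies x_1) implies (x_2 iff x_2))) implies (x_2 iff not not x_1) = 1 implies 4 = 8
not x_2 = not 1 = 7
not x_2 iff x_2 = 7 iff 1 = 2
not x_1 = not 5 = 3
not x_1 implies x_2 = 3 implies 1 = 6
(not x_2 iff x_2) or (not x_1 implies x_2) = 2 or 6 = 6
not ((not x_2 iff x_2) or (not x_1 implies x_2)) = not 6 = 2
((x_2 iff ((x_2 implies x_1) implies (x_2 iff x_2))) implies (x_2 iff not not x_1)) implies not ((not x_2 iff x_2) or (not x_1 implies x_2)) = 8 implies 2 = 2
((not not x_1 implies not (x_1 and (x_1 iff x_1))) or ((x_1 implies x_1) and (((x_1 and x_1) and (x_1 or x_1)) iff ((x_2 iff x_1) or x_2)))) and (((x_2 iff ((x_2 implies x_1) implies (x_2 iff x_2))) implies (x_2 iff not not x_1)) implies not ((not x_2 iff x_2) or (not x_1 implies x_2))) = 7 and 2 = 2
x_2 implies x_1 = 1 implies 5 = 8
(x_2 implies x_1) implies x_2 = 8 implies 1 = 1
x_1 implies x_1 = 5 implies 5 = 8
x_2 implies (x_1 implies x_1) = 1 implies 8 = 8
not (x_2 implies (x_1 implies x_1)) = not 8 = 0
((x_2 implies x_1) implies x_2) and not (x_2 implies (x_1 implies x_1)) = 1 and 0 = 0
x_2 iff x_2 = 1 iff 1 = 8
not (x_2 iff x_2) = not 8 = 0
x_1 and x_2 = 5 and 1 = 1
not (x_2 iff x_2) and (x_1 and x_2) = 0 and 1 = 0
(((x_2 implies x_1) implies x_2) and not (x_2 implies (x_1 implies x_1))) implies (not (x_2 iff x_2) and (x_1 and x_2)) = 0 implies 0 = 8
(((not not x_1 implies not (x_1 and (x_1 iff x_1))) or ((x_1 implies x_1) and (((x_1 and x_1) and (x_1 or x_1)) iff ((x_2 iff x_1) or x_2)))) and (((x_2 iff ((x_2 implies x_1) implies (x_2 iff x_2))) implies (x_2 iff not not x_1)) implies not ((not x_2 iff x_2) or (not x_1 implies x_2)))) and ((((x_2 implies x_1) implies x_2) and not (x_2 implies (x_1 implies x_1))) implies (not (x_2 iff x_2) and (x_1 and x_2))) = 2 and 8 = 2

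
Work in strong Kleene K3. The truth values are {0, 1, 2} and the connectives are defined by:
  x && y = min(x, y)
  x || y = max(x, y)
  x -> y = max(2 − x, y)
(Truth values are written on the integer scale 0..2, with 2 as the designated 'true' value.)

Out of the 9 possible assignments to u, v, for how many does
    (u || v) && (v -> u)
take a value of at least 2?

u = 0, v = 0 ↦ 0  <
u = 0, v = 1 ↦ 1  <
u = 0, v = 2 ↦ 0  <
u = 1, v = 0 ↦ 1  <
u = 1, v = 1 ↦ 1  <
u = 1, v = 2 ↦ 1  <
u = 2, v = 0 ↦ 2  ≥
u = 2, v = 1 ↦ 2  ≥
u = 2, v = 2 ↦ 2  ≥
So 3 of the 9 assignments meet the threshold.

3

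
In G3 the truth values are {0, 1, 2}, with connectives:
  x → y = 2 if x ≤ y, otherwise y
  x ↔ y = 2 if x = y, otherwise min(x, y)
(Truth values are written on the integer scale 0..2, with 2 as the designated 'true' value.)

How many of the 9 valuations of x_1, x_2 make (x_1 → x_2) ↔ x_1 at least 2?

x_1 = 0, x_2 = 0 ↦ 0  <
x_1 = 0, x_2 = 1 ↦ 0  <
x_1 = 0, x_2 = 2 ↦ 0  <
x_1 = 1, x_2 = 0 ↦ 0  <
x_1 = 1, x_2 = 1 ↦ 1  <
x_1 = 1, x_2 = 2 ↦ 1  <
x_1 = 2, x_2 = 0 ↦ 0  <
x_1 = 2, x_2 = 1 ↦ 1  <
x_1 = 2, x_2 = 2 ↦ 2  ≥
So 1 of the 9 assignments meets the threshold.

1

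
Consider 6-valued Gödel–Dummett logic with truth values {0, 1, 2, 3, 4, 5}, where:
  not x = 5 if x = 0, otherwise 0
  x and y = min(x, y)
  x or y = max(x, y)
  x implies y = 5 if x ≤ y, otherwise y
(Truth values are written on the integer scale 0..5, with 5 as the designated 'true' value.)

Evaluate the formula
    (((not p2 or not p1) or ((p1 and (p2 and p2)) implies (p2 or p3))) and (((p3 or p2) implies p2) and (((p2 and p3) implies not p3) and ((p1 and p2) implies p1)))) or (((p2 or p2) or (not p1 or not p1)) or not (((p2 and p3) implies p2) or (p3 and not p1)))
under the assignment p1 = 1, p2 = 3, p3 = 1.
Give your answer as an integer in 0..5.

not p2 = not 3 = 0
not p1 = not 1 = 0
not p2 or not p1 = 0 or 0 = 0
p2 and p2 = 3 and 3 = 3
p1 and (p2 and p2) = 1 and 3 = 1
p2 or p3 = 3 or 1 = 3
(p1 and (p2 and p2)) implies (p2 or p3) = 1 implies 3 = 5
(not p2 or not p1) or ((p1 and (p2 and p2)) implies (p2 or p3)) = 0 or 5 = 5
p3 or p2 = 1 or 3 = 3
(p3 or p2) implies p2 = 3 implies 3 = 5
p2 and p3 = 3 and 1 = 1
not p3 = not 1 = 0
(p2 and p3) implies not p3 = 1 implies 0 = 0
p1 and p2 = 1 and 3 = 1
(p1 and p2) implies p1 = 1 implies 1 = 5
((p2 and p3) implies not p3) and ((p1 and p2) implies p1) = 0 and 5 = 0
((p3 or p2) implies p2) and (((p2 and p3) implies not p3) and ((p1 and p2) implies p1)) = 5 and 0 = 0
((not p2 or not p1) or ((p1 and (p2 and p2)) implies (p2 or p3))) and (((p3 or p2) implies p2) and (((p2 and p3) implies not p3) and ((p1 and p2) implies p1))) = 5 and 0 = 0
p2 or p2 = 3 or 3 = 3
not p1 = not 1 = 0
not p1 = not 1 = 0
not p1 or not p1 = 0 or 0 = 0
(p2 or p2) or (not p1 or not p1) = 3 or 0 = 3
p2 and p3 = 3 and 1 = 1
(p2 and p3) implies p2 = 1 implies 3 = 5
not p1 = not 1 = 0
p3 and not p1 = 1 and 0 = 0
((p2 and p3) implies p2) or (p3 and not p1) = 5 or 0 = 5
not (((p2 and p3) implies p2) or (p3 and not p1)) = not 5 = 0
((p2 or p2) or (not p1 or not p1)) or not (((p2 and p3) implies p2) or (p3 and not p1)) = 3 or 0 = 3
(((not p2 or not p1) or ((p1 and (p2 and p2)) implies (p2 or p3))) and (((p3 or p2) implies p2) and (((p2 and p3) implies not p3) and ((p1 and p2) implies p1)))) or (((p2 or p2) or (not p1 or not p1)) or not (((p2 and p3) implies p2) or (p3 and not p1))) = 0 or 3 = 3

3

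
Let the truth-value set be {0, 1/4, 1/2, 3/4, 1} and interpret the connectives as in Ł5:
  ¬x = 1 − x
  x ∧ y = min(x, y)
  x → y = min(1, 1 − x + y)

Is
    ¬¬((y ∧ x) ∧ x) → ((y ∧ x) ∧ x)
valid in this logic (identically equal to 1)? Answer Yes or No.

At x = 1/4, y = 3/4, for instance:
y ∧ x = 3/4 ∧ 1/4 = 1/4
(y ∧ x) ∧ x = 1/4 ∧ 1/4 = 1/4
¬((y ∧ x) ∧ x) = ¬1/4 = 3/4
¬¬((y ∧ x) ∧ x) = ¬3/4 = 1/4
¬¬((y ∧ x) ∧ x) → ((y ∧ x) ∧ x) = 1/4 → 1/4 = 1
and checking the remaining 24 assignments likewise gives ≥ 1 in every case.

Yes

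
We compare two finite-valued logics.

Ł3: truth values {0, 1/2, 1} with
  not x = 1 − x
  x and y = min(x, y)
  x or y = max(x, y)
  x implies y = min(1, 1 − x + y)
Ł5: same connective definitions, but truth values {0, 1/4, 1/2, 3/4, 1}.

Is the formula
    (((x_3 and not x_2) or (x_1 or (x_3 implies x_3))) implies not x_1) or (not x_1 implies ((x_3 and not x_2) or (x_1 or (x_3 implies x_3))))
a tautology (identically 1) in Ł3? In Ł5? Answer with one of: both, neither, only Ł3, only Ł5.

both

In Ł3: every assignment gives 1 — tautology.
In Ł5: every assignment gives 1 — tautology.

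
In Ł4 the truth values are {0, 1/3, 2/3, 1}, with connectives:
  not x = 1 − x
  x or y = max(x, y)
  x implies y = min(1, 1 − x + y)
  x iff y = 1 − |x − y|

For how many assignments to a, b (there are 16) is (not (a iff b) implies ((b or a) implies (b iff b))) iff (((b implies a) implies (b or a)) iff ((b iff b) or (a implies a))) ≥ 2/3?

a = 0, b = 0 ↦ 0  <
a = 0, b = 1/3 ↦ 2/3  ≥
a = 0, b = 2/3 ↦ 1  ≥
a = 0, b = 1 ↦ 1  ≥
a = 1/3, b = 0 ↦ 1/3  <
a = 1/3, b = 1/3 ↦ 1/3  <
a = 1/3, b = 2/3 ↦ 1  ≥
a = 1/3, b = 1 ↦ 1  ≥
a = 2/3, b = 0 ↦ 2/3  ≥
a = 2/3, b = 1/3 ↦ 2/3  ≥
a = 2/3, b = 2/3 ↦ 2/3  ≥
a = 2/3, b = 1 ↦ 1  ≥
a = 1, b = 0 ↦ 1  ≥
a = 1, b = 1/3 ↦ 1  ≥
a = 1, b = 2/3 ↦ 1  ≥
a = 1, b = 1 ↦ 1  ≥
So 13 of the 16 assignments meet the threshold.

13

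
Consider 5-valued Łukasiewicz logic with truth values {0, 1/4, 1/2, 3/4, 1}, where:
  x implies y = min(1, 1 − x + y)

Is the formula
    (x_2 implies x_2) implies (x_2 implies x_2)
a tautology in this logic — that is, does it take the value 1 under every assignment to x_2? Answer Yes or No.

x_2 = 0 ↦ 1
x_2 = 1/4 ↦ 1
x_2 = 1/2 ↦ 1
x_2 = 3/4 ↦ 1
x_2 = 1 ↦ 1
Every assignment gives a value ≥ 1.

Yes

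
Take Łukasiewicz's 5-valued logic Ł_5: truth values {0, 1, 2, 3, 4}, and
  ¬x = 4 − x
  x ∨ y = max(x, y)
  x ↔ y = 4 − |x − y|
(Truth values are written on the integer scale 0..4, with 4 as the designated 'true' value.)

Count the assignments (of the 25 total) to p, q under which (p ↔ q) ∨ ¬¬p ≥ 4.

9

value 4: 9 assignments (counts)
value 3: 9 assignments
value 2: 4 assignments
value 1: 2 assignments
value 0: 1 assignment
So 9 of the 25 assignments meet the threshold.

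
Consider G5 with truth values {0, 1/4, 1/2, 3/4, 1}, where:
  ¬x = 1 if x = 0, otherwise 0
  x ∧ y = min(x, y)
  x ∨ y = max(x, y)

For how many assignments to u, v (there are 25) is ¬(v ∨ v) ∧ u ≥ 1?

1

value 1: 1 assignment (counts)
value 3/4: 1 assignment
value 1/2: 1 assignment
value 1/4: 1 assignment
value 0: 21 assignments
So 1 of the 25 assignments meets the threshold.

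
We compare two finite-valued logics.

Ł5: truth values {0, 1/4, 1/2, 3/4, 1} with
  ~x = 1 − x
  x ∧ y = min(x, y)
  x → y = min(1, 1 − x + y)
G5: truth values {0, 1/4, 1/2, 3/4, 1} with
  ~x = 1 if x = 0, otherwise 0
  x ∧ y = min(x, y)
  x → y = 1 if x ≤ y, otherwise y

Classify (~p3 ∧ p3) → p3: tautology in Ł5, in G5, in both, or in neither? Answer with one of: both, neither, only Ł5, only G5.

both

In Ł5: every assignment gives 1 — tautology.
In G5: every assignment gives 1 — tautology.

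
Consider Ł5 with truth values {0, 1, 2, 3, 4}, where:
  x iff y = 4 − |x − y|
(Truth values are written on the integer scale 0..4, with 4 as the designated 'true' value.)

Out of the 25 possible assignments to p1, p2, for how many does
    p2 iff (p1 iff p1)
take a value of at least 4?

value 4: 5 assignments (counts)
value 3: 5 assignments
value 2: 5 assignments
value 1: 5 assignments
value 0: 5 assignments
So 5 of the 25 assignments meet the threshold.

5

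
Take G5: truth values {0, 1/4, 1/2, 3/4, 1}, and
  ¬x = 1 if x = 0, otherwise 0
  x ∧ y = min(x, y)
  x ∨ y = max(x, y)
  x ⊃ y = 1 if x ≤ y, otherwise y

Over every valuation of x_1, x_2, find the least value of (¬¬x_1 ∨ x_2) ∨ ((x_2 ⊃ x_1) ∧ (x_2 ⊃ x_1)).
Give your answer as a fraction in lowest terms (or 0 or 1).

Take x_1 = 0, x_2 = 1/4:
¬x_1 = ¬0 = 1
¬¬x_1 = ¬1 = 0
¬¬x_1 ∨ x_2 = 0 ∨ 1/4 = 1/4
x_2 ⊃ x_1 = 1/4 ⊃ 0 = 0
x_2 ⊃ x_1 = 1/4 ⊃ 0 = 0
(x_2 ⊃ x_1) ∧ (x_2 ⊃ x_1) = 0 ∧ 0 = 0
(¬¬x_1 ∨ x_2) ∨ ((x_2 ⊃ x_1) ∧ (x_2 ⊃ x_1)) = 1/4 ∨ 0 = 1/4
No assignment yields a value below 1/4, so this is the minimum.

1/4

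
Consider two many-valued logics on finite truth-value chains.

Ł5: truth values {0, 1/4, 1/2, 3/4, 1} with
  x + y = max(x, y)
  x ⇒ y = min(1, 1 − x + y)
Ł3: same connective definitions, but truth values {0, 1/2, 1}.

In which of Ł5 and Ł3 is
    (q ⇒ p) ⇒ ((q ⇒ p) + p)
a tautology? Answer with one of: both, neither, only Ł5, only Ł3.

both

In Ł5: every assignment gives 1 — tautology.
In Ł3: every assignment gives 1 — tautology.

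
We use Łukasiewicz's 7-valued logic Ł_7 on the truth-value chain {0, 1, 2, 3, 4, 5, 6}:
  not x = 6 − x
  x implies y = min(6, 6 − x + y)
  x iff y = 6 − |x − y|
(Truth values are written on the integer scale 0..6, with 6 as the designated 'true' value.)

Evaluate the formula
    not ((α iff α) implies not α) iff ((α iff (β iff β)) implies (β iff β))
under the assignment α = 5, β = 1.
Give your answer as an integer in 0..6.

α iff α = 5 iff 5 = 6
not α = not 5 = 1
(α iff α) implies not α = 6 implies 1 = 1
not ((α iff α) implies not α) = not 1 = 5
β iff β = 1 iff 1 = 6
α iff (β iff β) = 5 iff 6 = 5
β iff β = 1 iff 1 = 6
(α iff (β iff β)) implies (β iff β) = 5 implies 6 = 6
not ((α iff α) implies not α) iff ((α iff (β iff β)) implies (β iff β)) = 5 iff 6 = 5

5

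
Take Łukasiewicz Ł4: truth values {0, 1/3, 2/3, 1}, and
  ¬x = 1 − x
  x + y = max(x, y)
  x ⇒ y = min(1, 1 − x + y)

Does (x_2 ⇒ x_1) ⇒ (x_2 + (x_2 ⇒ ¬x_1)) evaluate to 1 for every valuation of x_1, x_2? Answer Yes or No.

No

Counterexample: take x_1 = 2/3, x_2 = 2/3.
x_2 ⇒ x_1 = 2/3 ⇒ 2/3 = 1
¬x_1 = ¬2/3 = 1/3
x_2 ⇒ ¬x_1 = 2/3 ⇒ 1/3 = 2/3
x_2 + (x_2 ⇒ ¬x_1) = 2/3 + 2/3 = 2/3
(x_2 ⇒ x_1) ⇒ (x_2 + (x_2 ⇒ ¬x_1)) = 1 ⇒ 2/3 = 2/3
This gives 2/3 ≠ 1.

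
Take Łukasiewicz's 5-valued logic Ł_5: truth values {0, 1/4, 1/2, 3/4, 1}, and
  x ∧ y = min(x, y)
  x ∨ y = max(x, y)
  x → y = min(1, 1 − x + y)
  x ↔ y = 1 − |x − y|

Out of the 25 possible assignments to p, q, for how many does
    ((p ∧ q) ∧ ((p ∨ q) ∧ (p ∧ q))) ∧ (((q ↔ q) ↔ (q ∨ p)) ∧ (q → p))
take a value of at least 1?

1

value 1: 1 assignment (counts)
value 3/4: 3 assignments
value 1/2: 5 assignments
value 1/4: 7 assignments
value 0: 9 assignments
So 1 of the 25 assignments meets the threshold.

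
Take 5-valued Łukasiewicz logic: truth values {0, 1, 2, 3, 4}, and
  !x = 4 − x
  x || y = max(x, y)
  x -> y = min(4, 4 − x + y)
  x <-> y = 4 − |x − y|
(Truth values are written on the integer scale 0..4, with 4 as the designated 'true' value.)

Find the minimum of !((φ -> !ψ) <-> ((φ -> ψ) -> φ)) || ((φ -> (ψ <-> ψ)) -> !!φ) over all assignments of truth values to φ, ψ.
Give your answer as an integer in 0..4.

2

Take φ = 1, ψ = 0:
!ψ = !0 = 4
φ -> !ψ = 1 -> 4 = 4
φ -> ψ = 1 -> 0 = 3
(φ -> ψ) -> φ = 3 -> 1 = 2
(φ -> !ψ) <-> ((φ -> ψ) -> φ) = 4 <-> 2 = 2
!((φ -> !ψ) <-> ((φ -> ψ) -> φ)) = !2 = 2
ψ <-> ψ = 0 <-> 0 = 4
φ -> (ψ <-> ψ) = 1 -> 4 = 4
!φ = !1 = 3
!!φ = !3 = 1
(φ -> (ψ <-> ψ)) -> !!φ = 4 -> 1 = 1
!((φ -> !ψ) <-> ((φ -> ψ) -> φ)) || ((φ -> (ψ <-> ψ)) -> !!φ) = 2 || 1 = 2
No assignment yields a value below 2, so this is the minimum.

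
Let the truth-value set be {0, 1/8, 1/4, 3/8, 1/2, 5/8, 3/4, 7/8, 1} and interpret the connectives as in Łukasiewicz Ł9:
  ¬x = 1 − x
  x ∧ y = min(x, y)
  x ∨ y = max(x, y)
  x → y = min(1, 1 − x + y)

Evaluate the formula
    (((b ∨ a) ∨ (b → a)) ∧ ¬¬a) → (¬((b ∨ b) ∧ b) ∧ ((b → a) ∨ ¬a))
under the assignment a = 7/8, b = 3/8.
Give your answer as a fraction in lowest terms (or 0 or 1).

b ∨ a = 3/8 ∨ 7/8 = 7/8
b → a = 3/8 → 7/8 = 1
(b ∨ a) ∨ (b → a) = 7/8 ∨ 1 = 1
¬a = ¬7/8 = 1/8
¬¬a = ¬1/8 = 7/8
((b ∨ a) ∨ (b → a)) ∧ ¬¬a = 1 ∧ 7/8 = 7/8
b ∨ b = 3/8 ∨ 3/8 = 3/8
(b ∨ b) ∧ b = 3/8 ∧ 3/8 = 3/8
¬((b ∨ b) ∧ b) = ¬3/8 = 5/8
b → a = 3/8 → 7/8 = 1
¬a = ¬7/8 = 1/8
(b → a) ∨ ¬a = 1 ∨ 1/8 = 1
¬((b ∨ b) ∧ b) ∧ ((b → a) ∨ ¬a) = 5/8 ∧ 1 = 5/8
(((b ∨ a) ∨ (b → a)) ∧ ¬¬a) → (¬((b ∨ b) ∧ b) ∧ ((b → a) ∨ ¬a)) = 7/8 → 5/8 = 3/4

3/4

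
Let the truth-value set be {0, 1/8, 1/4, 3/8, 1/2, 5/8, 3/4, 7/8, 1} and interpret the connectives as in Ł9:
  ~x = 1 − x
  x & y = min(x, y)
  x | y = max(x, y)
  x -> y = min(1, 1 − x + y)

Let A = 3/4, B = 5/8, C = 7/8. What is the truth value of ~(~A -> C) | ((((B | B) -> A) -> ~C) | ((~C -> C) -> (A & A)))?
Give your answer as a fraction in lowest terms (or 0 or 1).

~A = ~3/4 = 1/4
~A -> C = 1/4 -> 7/8 = 1
~(~A -> C) = ~1 = 0
B | B = 5/8 | 5/8 = 5/8
(B | B) -> A = 5/8 -> 3/4 = 1
~C = ~7/8 = 1/8
((B | B) -> A) -> ~C = 1 -> 1/8 = 1/8
~C = ~7/8 = 1/8
~C -> C = 1/8 -> 7/8 = 1
A & A = 3/4 & 3/4 = 3/4
(~C -> C) -> (A & A) = 1 -> 3/4 = 3/4
(((B | B) -> A) -> ~C) | ((~C -> C) -> (A & A)) = 1/8 | 3/4 = 3/4
~(~A -> C) | ((((B | B) -> A) -> ~C) | ((~C -> C) -> (A & A))) = 0 | 3/4 = 3/4

3/4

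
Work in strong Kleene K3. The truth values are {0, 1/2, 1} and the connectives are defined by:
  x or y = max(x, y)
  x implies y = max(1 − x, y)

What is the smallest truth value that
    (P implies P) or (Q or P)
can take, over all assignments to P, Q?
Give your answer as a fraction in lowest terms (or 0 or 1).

Take P = 1/2, Q = 0:
P implies P = 1/2 implies 1/2 = 1/2
Q or P = 0 or 1/2 = 1/2
(P implies P) or (Q or P) = 1/2 or 1/2 = 1/2
No assignment yields a value below 1/2, so this is the minimum.

1/2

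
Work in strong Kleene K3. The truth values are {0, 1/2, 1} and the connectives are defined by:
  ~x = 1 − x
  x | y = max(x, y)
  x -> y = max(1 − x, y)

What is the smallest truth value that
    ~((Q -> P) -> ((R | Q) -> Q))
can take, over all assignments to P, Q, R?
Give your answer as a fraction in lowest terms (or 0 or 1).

0

Take P = 0, Q = 0, R = 0:
Q -> P = 0 -> 0 = 1
R | Q = 0 | 0 = 0
(R | Q) -> Q = 0 -> 0 = 1
(Q -> P) -> ((R | Q) -> Q) = 1 -> 1 = 1
~((Q -> P) -> ((R | Q) -> Q)) = ~1 = 0
No assignment yields a value below 0, so this is the minimum.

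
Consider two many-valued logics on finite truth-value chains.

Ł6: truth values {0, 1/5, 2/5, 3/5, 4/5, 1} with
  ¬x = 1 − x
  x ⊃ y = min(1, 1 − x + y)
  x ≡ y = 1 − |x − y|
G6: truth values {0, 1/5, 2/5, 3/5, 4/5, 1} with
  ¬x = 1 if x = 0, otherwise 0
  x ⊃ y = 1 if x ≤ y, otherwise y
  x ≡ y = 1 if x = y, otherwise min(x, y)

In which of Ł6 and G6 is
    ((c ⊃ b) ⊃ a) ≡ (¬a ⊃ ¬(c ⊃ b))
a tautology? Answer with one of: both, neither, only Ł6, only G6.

In Ł6: every assignment gives 1 — tautology.
In G6: at a = 1/5, b = 0, c = 0 the value is 1/5 — not a tautology.

only Ł6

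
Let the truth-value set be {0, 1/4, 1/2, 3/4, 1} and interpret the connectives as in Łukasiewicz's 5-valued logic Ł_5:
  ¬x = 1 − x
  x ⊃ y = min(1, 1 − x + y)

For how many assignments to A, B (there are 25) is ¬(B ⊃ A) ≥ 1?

1

value 1: 1 assignment (counts)
value 3/4: 2 assignments
value 1/2: 3 assignments
value 1/4: 4 assignments
value 0: 15 assignments
So 1 of the 25 assignments meets the threshold.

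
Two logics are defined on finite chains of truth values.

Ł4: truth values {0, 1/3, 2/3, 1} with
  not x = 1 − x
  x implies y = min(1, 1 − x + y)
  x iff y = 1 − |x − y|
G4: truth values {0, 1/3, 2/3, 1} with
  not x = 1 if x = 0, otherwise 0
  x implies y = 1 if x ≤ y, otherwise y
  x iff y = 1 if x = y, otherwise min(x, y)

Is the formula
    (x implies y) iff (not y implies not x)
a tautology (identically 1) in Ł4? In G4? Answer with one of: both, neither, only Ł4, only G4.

only Ł4

In Ł4: every assignment gives 1 — tautology.
In G4: at x = 2/3, y = 1/3 the value is 1/3 — not a tautology.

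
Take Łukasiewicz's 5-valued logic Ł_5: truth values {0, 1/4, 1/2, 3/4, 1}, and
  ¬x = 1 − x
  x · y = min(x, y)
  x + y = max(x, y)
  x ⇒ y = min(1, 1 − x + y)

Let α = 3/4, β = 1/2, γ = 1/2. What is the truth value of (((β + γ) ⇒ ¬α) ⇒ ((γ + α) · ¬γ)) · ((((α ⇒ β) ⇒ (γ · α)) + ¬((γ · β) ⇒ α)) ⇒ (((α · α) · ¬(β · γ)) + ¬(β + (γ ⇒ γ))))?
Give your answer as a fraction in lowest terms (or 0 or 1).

β + γ = 1/2 + 1/2 = 1/2
¬α = ¬3/4 = 1/4
(β + γ) ⇒ ¬α = 1/2 ⇒ 1/4 = 3/4
γ + α = 1/2 + 3/4 = 3/4
¬γ = ¬1/2 = 1/2
(γ + α) · ¬γ = 3/4 · 1/2 = 1/2
((β + γ) ⇒ ¬α) ⇒ ((γ + α) · ¬γ) = 3/4 ⇒ 1/2 = 3/4
α ⇒ β = 3/4 ⇒ 1/2 = 3/4
γ · α = 1/2 · 3/4 = 1/2
(α ⇒ β) ⇒ (γ · α) = 3/4 ⇒ 1/2 = 3/4
γ · β = 1/2 · 1/2 = 1/2
(γ · β) ⇒ α = 1/2 ⇒ 3/4 = 1
¬((γ · β) ⇒ α) = ¬1 = 0
((α ⇒ β) ⇒ (γ · α)) + ¬((γ · β) ⇒ α) = 3/4 + 0 = 3/4
α · α = 3/4 · 3/4 = 3/4
β · γ = 1/2 · 1/2 = 1/2
¬(β · γ) = ¬1/2 = 1/2
(α · α) · ¬(β · γ) = 3/4 · 1/2 = 1/2
γ ⇒ γ = 1/2 ⇒ 1/2 = 1
β + (γ ⇒ γ) = 1/2 + 1 = 1
¬(β + (γ ⇒ γ)) = ¬1 = 0
((α · α) · ¬(β · γ)) + ¬(β + (γ ⇒ γ)) = 1/2 + 0 = 1/2
(((α ⇒ β) ⇒ (γ · α)) + ¬((γ · β) ⇒ α)) ⇒ (((α · α) · ¬(β · γ)) + ¬(β + (γ ⇒ γ))) = 3/4 ⇒ 1/2 = 3/4
(((β + γ) ⇒ ¬α) ⇒ ((γ + α) · ¬γ)) · ((((α ⇒ β) ⇒ (γ · α)) + ¬((γ · β) ⇒ α)) ⇒ (((α · α) · ¬(β · γ)) + ¬(β + (γ ⇒ γ)))) = 3/4 · 3/4 = 3/4

3/4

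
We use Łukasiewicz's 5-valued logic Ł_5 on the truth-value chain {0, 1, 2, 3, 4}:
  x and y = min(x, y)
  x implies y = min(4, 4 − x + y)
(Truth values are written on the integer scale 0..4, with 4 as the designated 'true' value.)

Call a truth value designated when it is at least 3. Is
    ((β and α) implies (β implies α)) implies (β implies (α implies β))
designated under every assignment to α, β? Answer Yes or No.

Yes

At α = 2, β = 4, for instance:
β and α = 4 and 2 = 2
β implies α = 4 implies 2 = 2
(β and α) implies (β implies α) = 2 implies 2 = 4
α implies β = 2 implies 4 = 4
β implies (α implies β) = 4 implies 4 = 4
((β and α) implies (β implies α)) implies (β implies (α implies β)) = 4 implies 4 = 4
and checking the remaining 24 assignments likewise gives ≥ 3 in every case.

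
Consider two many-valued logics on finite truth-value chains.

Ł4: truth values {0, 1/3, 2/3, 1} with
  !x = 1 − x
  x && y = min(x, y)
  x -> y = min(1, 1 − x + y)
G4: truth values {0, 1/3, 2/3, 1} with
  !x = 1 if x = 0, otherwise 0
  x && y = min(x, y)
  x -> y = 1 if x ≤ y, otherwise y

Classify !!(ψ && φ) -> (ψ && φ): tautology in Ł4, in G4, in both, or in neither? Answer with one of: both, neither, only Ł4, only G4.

only Ł4

In Ł4: every assignment gives 1 — tautology.
In G4: at φ = 1/3, ψ = 1/3 the value is 1/3 — not a tautology.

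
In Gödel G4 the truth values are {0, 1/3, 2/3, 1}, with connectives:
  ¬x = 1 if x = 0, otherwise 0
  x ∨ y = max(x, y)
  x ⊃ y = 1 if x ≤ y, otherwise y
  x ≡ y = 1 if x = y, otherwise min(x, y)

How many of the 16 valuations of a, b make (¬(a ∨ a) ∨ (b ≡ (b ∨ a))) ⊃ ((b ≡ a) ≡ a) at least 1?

a = 0, b = 0 ↦ 0  <
a = 0, b = 1/3 ↦ 1  ≥
a = 0, b = 2/3 ↦ 1  ≥
a = 0, b = 1 ↦ 1  ≥
a = 1/3, b = 0 ↦ 1  ≥
a = 1/3, b = 1/3 ↦ 1/3  <
a = 1/3, b = 2/3 ↦ 1  ≥
a = 1/3, b = 1 ↦ 1  ≥
a = 2/3, b = 0 ↦ 1  ≥
a = 2/3, b = 1/3 ↦ 1  ≥
a = 2/3, b = 2/3 ↦ 2/3  <
a = 2/3, b = 1 ↦ 1  ≥
a = 1, b = 0 ↦ 1  ≥
a = 1, b = 1/3 ↦ 1  ≥
a = 1, b = 2/3 ↦ 1  ≥
a = 1, b = 1 ↦ 1  ≥
So 13 of the 16 assignments meet the threshold.

13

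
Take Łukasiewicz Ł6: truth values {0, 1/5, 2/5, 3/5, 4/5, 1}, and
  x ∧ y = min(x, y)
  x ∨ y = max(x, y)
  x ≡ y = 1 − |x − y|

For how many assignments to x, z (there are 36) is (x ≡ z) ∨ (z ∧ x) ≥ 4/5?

16

value 1: 6 assignments (counts)
value 4/5: 10 assignments (counts)
value 3/5: 8 assignments
value 2/5: 6 assignments
value 1/5: 4 assignments
value 0: 2 assignments
So 16 of the 36 assignments meet the threshold.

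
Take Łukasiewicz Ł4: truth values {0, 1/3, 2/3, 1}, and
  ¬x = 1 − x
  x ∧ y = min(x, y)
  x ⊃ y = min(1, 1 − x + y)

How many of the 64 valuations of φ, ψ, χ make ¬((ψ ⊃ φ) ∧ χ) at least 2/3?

value 1: 19 assignments (counts)
value 2/3: 19 assignments (counts)
value 1/3: 16 assignments
value 0: 10 assignments
So 38 of the 64 assignments meet the threshold.

38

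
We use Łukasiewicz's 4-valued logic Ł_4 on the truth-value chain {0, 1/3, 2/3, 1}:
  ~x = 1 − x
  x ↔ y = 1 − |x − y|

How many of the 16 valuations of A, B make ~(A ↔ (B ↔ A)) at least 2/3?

5

A = 0, B = 0 ↦ 1  ≥
A = 0, B = 1/3 ↦ 2/3  ≥
A = 0, B = 2/3 ↦ 1/3  <
A = 0, B = 1 ↦ 0  <
A = 1/3, B = 0 ↦ 1/3  <
A = 1/3, B = 1/3 ↦ 2/3  ≥
A = 1/3, B = 2/3 ↦ 1/3  <
A = 1/3, B = 1 ↦ 0  <
A = 2/3, B = 0 ↦ 1/3  <
A = 2/3, B = 1/3 ↦ 0  <
A = 2/3, B = 2/3 ↦ 1/3  <
A = 2/3, B = 1 ↦ 0  <
A = 1, B = 0 ↦ 1  ≥
A = 1, B = 1/3 ↦ 2/3  ≥
A = 1, B = 2/3 ↦ 1/3  <
A = 1, B = 1 ↦ 0  <
So 5 of the 16 assignments meet the threshold.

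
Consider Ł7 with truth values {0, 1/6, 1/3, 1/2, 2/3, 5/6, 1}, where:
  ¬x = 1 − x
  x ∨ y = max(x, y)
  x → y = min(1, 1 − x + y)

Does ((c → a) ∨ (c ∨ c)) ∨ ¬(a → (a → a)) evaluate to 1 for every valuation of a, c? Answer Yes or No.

No

Counterexample: take a = 0, c = 1/6.
c → a = 1/6 → 0 = 5/6
c ∨ c = 1/6 ∨ 1/6 = 1/6
(c → a) ∨ (c ∨ c) = 5/6 ∨ 1/6 = 5/6
a → a = 0 → 0 = 1
a → (a → a) = 0 → 1 = 1
¬(a → (a → a)) = ¬1 = 0
((c → a) ∨ (c ∨ c)) ∨ ¬(a → (a → a)) = 5/6 ∨ 0 = 5/6
This gives 5/6 ≠ 1.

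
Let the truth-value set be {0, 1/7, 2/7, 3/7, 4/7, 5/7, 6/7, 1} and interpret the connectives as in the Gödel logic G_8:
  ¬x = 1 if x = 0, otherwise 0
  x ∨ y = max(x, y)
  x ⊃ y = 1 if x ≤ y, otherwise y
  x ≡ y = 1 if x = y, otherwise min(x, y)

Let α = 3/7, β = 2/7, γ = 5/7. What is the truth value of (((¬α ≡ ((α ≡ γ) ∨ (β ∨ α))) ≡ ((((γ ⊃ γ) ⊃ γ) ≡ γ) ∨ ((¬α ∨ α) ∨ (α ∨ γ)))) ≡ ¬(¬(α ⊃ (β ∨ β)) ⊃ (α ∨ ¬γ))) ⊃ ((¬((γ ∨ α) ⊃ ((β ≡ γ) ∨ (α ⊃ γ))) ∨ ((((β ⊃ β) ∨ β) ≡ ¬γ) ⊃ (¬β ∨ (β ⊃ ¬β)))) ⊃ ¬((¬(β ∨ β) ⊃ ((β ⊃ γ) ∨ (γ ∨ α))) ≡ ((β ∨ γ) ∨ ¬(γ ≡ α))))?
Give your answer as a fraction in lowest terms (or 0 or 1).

¬α = ¬3/7 = 0
α ≡ γ = 3/7 ≡ 5/7 = 3/7
β ∨ α = 2/7 ∨ 3/7 = 3/7
(α ≡ γ) ∨ (β ∨ α) = 3/7 ∨ 3/7 = 3/7
¬α ≡ ((α ≡ γ) ∨ (β ∨ α)) = 0 ≡ 3/7 = 0
γ ⊃ γ = 5/7 ⊃ 5/7 = 1
(γ ⊃ γ) ⊃ γ = 1 ⊃ 5/7 = 5/7
((γ ⊃ γ) ⊃ γ) ≡ γ = 5/7 ≡ 5/7 = 1
¬α = ¬3/7 = 0
¬α ∨ α = 0 ∨ 3/7 = 3/7
α ∨ γ = 3/7 ∨ 5/7 = 5/7
(¬α ∨ α) ∨ (α ∨ γ) = 3/7 ∨ 5/7 = 5/7
(((γ ⊃ γ) ⊃ γ) ≡ γ) ∨ ((¬α ∨ α) ∨ (α ∨ γ)) = 1 ∨ 5/7 = 1
(¬α ≡ ((α ≡ γ) ∨ (β ∨ α))) ≡ ((((γ ⊃ γ) ⊃ γ) ≡ γ) ∨ ((¬α ∨ α) ∨ (α ∨ γ))) = 0 ≡ 1 = 0
β ∨ β = 2/7 ∨ 2/7 = 2/7
α ⊃ (β ∨ β) = 3/7 ⊃ 2/7 = 2/7
¬(α ⊃ (β ∨ β)) = ¬2/7 = 0
¬γ = ¬5/7 = 0
α ∨ ¬γ = 3/7 ∨ 0 = 3/7
¬(α ⊃ (β ∨ β)) ⊃ (α ∨ ¬γ) = 0 ⊃ 3/7 = 1
¬(¬(α ⊃ (β ∨ β)) ⊃ (α ∨ ¬γ)) = ¬1 = 0
((¬α ≡ ((α ≡ γ) ∨ (β ∨ α))) ≡ ((((γ ⊃ γ) ⊃ γ) ≡ γ) ∨ ((¬α ∨ α) ∨ (α ∨ γ)))) ≡ ¬(¬(α ⊃ (β ∨ β)) ⊃ (α ∨ ¬γ)) = 0 ≡ 0 = 1
γ ∨ α = 5/7 ∨ 3/7 = 5/7
β ≡ γ = 2/7 ≡ 5/7 = 2/7
α ⊃ γ = 3/7 ⊃ 5/7 = 1
(β ≡ γ) ∨ (α ⊃ γ) = 2/7 ∨ 1 = 1
(γ ∨ α) ⊃ ((β ≡ γ) ∨ (α ⊃ γ)) = 5/7 ⊃ 1 = 1
¬((γ ∨ α) ⊃ ((β ≡ γ) ∨ (α ⊃ γ))) = ¬1 = 0
β ⊃ β = 2/7 ⊃ 2/7 = 1
(β ⊃ β) ∨ β = 1 ∨ 2/7 = 1
¬γ = ¬5/7 = 0
((β ⊃ β) ∨ β) ≡ ¬γ = 1 ≡ 0 = 0
¬β = ¬2/7 = 0
¬β = ¬2/7 = 0
β ⊃ ¬β = 2/7 ⊃ 0 = 0
¬β ∨ (β ⊃ ¬β) = 0 ∨ 0 = 0
(((β ⊃ β) ∨ β) ≡ ¬γ) ⊃ (¬β ∨ (β ⊃ ¬β)) = 0 ⊃ 0 = 1
¬((γ ∨ α) ⊃ ((β ≡ γ) ∨ (α ⊃ γ))) ∨ ((((β ⊃ β) ∨ β) ≡ ¬γ) ⊃ (¬β ∨ (β ⊃ ¬β))) = 0 ∨ 1 = 1
β ∨ β = 2/7 ∨ 2/7 = 2/7
¬(β ∨ β) = ¬2/7 = 0
β ⊃ γ = 2/7 ⊃ 5/7 = 1
γ ∨ α = 5/7 ∨ 3/7 = 5/7
(β ⊃ γ) ∨ (γ ∨ α) = 1 ∨ 5/7 = 1
¬(β ∨ β) ⊃ ((β ⊃ γ) ∨ (γ ∨ α)) = 0 ⊃ 1 = 1
β ∨ γ = 2/7 ∨ 5/7 = 5/7
γ ≡ α = 5/7 ≡ 3/7 = 3/7
¬(γ ≡ α) = ¬3/7 = 0
(β ∨ γ) ∨ ¬(γ ≡ α) = 5/7 ∨ 0 = 5/7
(¬(β ∨ β) ⊃ ((β ⊃ γ) ∨ (γ ∨ α))) ≡ ((β ∨ γ) ∨ ¬(γ ≡ α)) = 1 ≡ 5/7 = 5/7
¬((¬(β ∨ β) ⊃ ((β ⊃ γ) ∨ (γ ∨ α))) ≡ ((β ∨ γ) ∨ ¬(γ ≡ α))) = ¬5/7 = 0
(¬((γ ∨ α) ⊃ ((β ≡ γ) ∨ (α ⊃ γ))) ∨ ((((β ⊃ β) ∨ β) ≡ ¬γ) ⊃ (¬β ∨ (β ⊃ ¬β)))) ⊃ ¬((¬(β ∨ β) ⊃ ((β ⊃ γ) ∨ (γ ∨ α))) ≡ ((β ∨ γ) ∨ ¬(γ ≡ α))) = 1 ⊃ 0 = 0
(((¬α ≡ ((α ≡ γ) ∨ (β ∨ α))) ≡ ((((γ ⊃ γ) ⊃ γ) ≡ γ) ∨ ((¬α ∨ α) ∨ (α ∨ γ)))) ≡ ¬(¬(α ⊃ (β ∨ β)) ⊃ (α ∨ ¬γ))) ⊃ ((¬((γ ∨ α) ⊃ ((β ≡ γ) ∨ (α ⊃ γ))) ∨ ((((β ⊃ β) ∨ β) ≡ ¬γ) ⊃ (¬β ∨ (β ⊃ ¬β)))) ⊃ ¬((¬(β ∨ β) ⊃ ((β ⊃ γ) ∨ (γ ∨ α))) ≡ ((β ∨ γ) ∨ ¬(γ ≡ α)))) = 1 ⊃ 0 = 0

0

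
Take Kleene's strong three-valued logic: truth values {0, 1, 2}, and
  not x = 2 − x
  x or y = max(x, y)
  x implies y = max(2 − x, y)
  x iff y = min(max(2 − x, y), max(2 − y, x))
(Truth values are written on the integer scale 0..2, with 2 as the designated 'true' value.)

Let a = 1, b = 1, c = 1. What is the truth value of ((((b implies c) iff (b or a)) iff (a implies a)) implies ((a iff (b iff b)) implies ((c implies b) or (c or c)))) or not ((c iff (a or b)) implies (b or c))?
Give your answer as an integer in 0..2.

1

b implies c = 1 implies 1 = 1
b or a = 1 or 1 = 1
(b implies c) iff (b or a) = 1 iff 1 = 1
a implies a = 1 implies 1 = 1
((b implies c) iff (b or a)) iff (a implies a) = 1 iff 1 = 1
b iff b = 1 iff 1 = 1
a iff (b iff b) = 1 iff 1 = 1
c implies b = 1 implies 1 = 1
c or c = 1 or 1 = 1
(c implies b) or (c or c) = 1 or 1 = 1
(a iff (b iff b)) implies ((c implies b) or (c or c)) = 1 implies 1 = 1
(((b implies c) iff (b or a)) iff (a implies a)) implies ((a iff (b iff b)) implies ((c implies b) or (c or c))) = 1 implies 1 = 1
a or b = 1 or 1 = 1
c iff (a or b) = 1 iff 1 = 1
b or c = 1 or 1 = 1
(c iff (a or b)) implies (b or c) = 1 implies 1 = 1
not ((c iff (a or b)) implies (b or c)) = not 1 = 1
((((b implies c) iff (b or a)) iff (a implies a)) implies ((a iff (b iff b)) implies ((c implies b) or (c or c)))) or not ((c iff (a or b)) implies (b or c)) = 1 or 1 = 1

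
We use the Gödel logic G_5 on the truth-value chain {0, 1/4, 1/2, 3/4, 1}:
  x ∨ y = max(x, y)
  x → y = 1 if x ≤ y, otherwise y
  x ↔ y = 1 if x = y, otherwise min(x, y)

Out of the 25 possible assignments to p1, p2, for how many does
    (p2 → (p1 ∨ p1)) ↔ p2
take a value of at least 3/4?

4

value 1: 1 assignment (counts)
value 3/4: 3 assignments (counts)
value 1/2: 5 assignments
value 1/4: 7 assignments
value 0: 9 assignments
So 4 of the 25 assignments meet the threshold.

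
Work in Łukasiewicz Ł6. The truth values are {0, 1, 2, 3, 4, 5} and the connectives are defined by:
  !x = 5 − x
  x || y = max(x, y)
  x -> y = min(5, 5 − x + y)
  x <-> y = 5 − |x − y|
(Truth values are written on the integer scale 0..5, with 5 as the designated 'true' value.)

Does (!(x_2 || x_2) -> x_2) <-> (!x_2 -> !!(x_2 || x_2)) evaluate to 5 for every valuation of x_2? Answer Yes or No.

x_2 = 0 ↦ 5
x_2 = 1 ↦ 5
x_2 = 2 ↦ 5
x_2 = 3 ↦ 5
x_2 = 4 ↦ 5
x_2 = 5 ↦ 5
Every assignment gives a value ≥ 5.

Yes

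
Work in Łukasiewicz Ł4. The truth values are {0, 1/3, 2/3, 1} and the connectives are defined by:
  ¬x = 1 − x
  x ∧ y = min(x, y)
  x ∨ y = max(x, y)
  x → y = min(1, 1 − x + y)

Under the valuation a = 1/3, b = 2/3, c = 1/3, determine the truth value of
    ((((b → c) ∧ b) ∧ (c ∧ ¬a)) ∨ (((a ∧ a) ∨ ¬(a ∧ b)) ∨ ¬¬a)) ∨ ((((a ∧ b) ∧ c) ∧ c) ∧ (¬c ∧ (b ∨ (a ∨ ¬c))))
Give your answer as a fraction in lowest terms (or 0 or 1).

2/3

b → c = 2/3 → 1/3 = 2/3
(b → c) ∧ b = 2/3 ∧ 2/3 = 2/3
¬a = ¬1/3 = 2/3
c ∧ ¬a = 1/3 ∧ 2/3 = 1/3
((b → c) ∧ b) ∧ (c ∧ ¬a) = 2/3 ∧ 1/3 = 1/3
a ∧ a = 1/3 ∧ 1/3 = 1/3
a ∧ b = 1/3 ∧ 2/3 = 1/3
¬(a ∧ b) = ¬1/3 = 2/3
(a ∧ a) ∨ ¬(a ∧ b) = 1/3 ∨ 2/3 = 2/3
¬a = ¬1/3 = 2/3
¬¬a = ¬2/3 = 1/3
((a ∧ a) ∨ ¬(a ∧ b)) ∨ ¬¬a = 2/3 ∨ 1/3 = 2/3
(((b → c) ∧ b) ∧ (c ∧ ¬a)) ∨ (((a ∧ a) ∨ ¬(a ∧ b)) ∨ ¬¬a) = 1/3 ∨ 2/3 = 2/3
a ∧ b = 1/3 ∧ 2/3 = 1/3
(a ∧ b) ∧ c = 1/3 ∧ 1/3 = 1/3
((a ∧ b) ∧ c) ∧ c = 1/3 ∧ 1/3 = 1/3
¬c = ¬1/3 = 2/3
¬c = ¬1/3 = 2/3
a ∨ ¬c = 1/3 ∨ 2/3 = 2/3
b ∨ (a ∨ ¬c) = 2/3 ∨ 2/3 = 2/3
¬c ∧ (b ∨ (a ∨ ¬c)) = 2/3 ∧ 2/3 = 2/3
(((a ∧ b) ∧ c) ∧ c) ∧ (¬c ∧ (b ∨ (a ∨ ¬c))) = 1/3 ∧ 2/3 = 1/3
((((b → c) ∧ b) ∧ (c ∧ ¬a)) ∨ (((a ∧ a) ∨ ¬(a ∧ b)) ∨ ¬¬a)) ∨ ((((a ∧ b) ∧ c) ∧ c) ∧ (¬c ∧ (b ∨ (a ∨ ¬c)))) = 2/3 ∨ 1/3 = 2/3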